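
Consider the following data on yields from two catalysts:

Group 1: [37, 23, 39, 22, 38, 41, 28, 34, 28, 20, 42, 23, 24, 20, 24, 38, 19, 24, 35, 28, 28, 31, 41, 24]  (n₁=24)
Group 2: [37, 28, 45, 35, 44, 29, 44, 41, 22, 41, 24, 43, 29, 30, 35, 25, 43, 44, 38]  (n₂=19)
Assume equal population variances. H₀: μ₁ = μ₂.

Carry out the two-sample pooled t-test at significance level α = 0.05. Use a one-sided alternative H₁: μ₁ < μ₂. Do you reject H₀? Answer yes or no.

reject H₀: yes

x̄₁=29.625, s₁=7.592, n₁=24
x̄₂=35.632, s₂=7.762, n₂=19
s_p² = [23·7.592² + 18·7.762²]/41 = 58.7816
SE = √(s_p²·(1/24+1/19)) = 2.3544
t = (29.625−35.632)/2.3544 = -2.5513
df = 41
p-value (one-sided, H₁ less) = 0.00728
At α=0.05: p < α → reject H₀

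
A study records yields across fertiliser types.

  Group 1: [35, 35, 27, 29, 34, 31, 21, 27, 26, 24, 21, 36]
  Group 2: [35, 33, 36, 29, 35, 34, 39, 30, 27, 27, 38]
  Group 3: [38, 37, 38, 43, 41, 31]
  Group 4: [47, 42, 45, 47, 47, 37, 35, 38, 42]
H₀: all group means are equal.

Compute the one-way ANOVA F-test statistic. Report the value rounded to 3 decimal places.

test statistic = 15.337

Group means [28.83, 33.00, 38.00, 42.22], grand mean 34.658
SSB = Σnᵢ(x̄ᵢ−x̄)² = 1019.330; SSW = ΣΣ(x−x̄ᵢ)² = 753.222
MSB = 1019.330/3 = 339.7768; MSW = 753.222/34 = 22.1536
F = MSB/MSW = 15.3373
df = (3, 34)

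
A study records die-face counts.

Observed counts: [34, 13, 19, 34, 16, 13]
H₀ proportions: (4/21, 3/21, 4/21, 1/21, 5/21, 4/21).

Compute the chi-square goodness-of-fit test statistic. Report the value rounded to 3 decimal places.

n = 129; E_i = n·p_i = [24.57, 18.43, 24.57, 6.14, 30.71, 24.57]
χ² = (34−24.57)²/24.57 + (13−18.43)²/18.43 + (19−24.57)²/24.57 + (34−6.14)²/6.14 + (16−30.71)²/30.71 + (13−24.57)²/24.57 = 145.3078
df = 5

test statistic = 145.308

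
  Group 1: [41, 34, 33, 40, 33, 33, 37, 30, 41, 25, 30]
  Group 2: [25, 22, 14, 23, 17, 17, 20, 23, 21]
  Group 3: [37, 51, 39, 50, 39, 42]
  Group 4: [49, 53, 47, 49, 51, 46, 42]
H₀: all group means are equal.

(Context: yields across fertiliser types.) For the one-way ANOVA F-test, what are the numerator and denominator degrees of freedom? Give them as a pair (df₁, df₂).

degrees of freedom = [3, 29]

k = 4 groups, N = 33 total
df = (k−1, N−k) = (4−1, 33−4) = (3, 29)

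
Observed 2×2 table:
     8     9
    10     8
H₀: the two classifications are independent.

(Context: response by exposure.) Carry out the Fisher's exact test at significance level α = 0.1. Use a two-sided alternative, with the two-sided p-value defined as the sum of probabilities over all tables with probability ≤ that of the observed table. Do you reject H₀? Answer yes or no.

reject H₀: no

Margins: r₁=17, r₂=18, c₁=18, c₂=17, n=35
p_obs = C(17,8)·C(18,10)/C(35,18); sum pmf over tables with pmf ≤ p_obs
p-value (two-sided) = 0.73952
At α=0.1: p ≥ α → fail to reject H₀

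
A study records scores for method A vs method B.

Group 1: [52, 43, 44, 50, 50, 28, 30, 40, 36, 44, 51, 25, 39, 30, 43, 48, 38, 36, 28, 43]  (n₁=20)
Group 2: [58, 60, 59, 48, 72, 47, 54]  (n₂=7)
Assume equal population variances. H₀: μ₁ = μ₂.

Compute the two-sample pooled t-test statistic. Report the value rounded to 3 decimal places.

x̄₁=39.900, s₁=8.391, n₁=20
x̄₂=56.857, s₂=8.454, n₂=7
s_p² = [19·8.391² + 6·8.454²]/25 = 70.6663
SE = √(s_p²·(1/20+1/7)) = 3.6917
t = (39.900−56.857)/3.6917 = -4.5933
df = 25

test statistic = -4.593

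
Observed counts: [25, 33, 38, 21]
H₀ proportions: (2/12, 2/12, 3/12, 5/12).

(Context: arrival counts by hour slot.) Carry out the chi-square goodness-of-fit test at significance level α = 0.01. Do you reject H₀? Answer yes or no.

reject H₀: yes

n = 117; E_i = n·p_i = [19.50, 19.50, 29.25, 48.75]
χ² = (25−19.50)²/19.50 + (33−19.50)²/19.50 + (38−29.25)²/29.25 + (21−48.75)²/48.75 = 29.3111
df = 3
p-value (upper-tail) = 0.00000
At α=0.01: p < α → reject H₀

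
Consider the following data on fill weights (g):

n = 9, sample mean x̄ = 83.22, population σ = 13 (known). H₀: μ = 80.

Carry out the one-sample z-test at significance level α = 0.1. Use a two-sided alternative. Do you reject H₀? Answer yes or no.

SE = σ/√n = 13/√9 = 4.3333
z = (x̄−μ₀)/SE = (83.22−80)/4.3333 = 0.7431
p-value (two-sided) = 0.45744
At α=0.1: p ≥ α → fail to reject H₀

reject H₀: no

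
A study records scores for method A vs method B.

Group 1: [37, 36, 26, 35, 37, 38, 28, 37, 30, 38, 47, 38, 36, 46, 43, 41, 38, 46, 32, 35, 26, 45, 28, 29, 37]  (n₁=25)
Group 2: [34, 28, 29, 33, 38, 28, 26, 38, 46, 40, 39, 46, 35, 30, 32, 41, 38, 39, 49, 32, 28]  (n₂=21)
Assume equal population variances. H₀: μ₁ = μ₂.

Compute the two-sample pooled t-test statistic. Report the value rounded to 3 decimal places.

x̄₁=36.360, s₁=6.204, n₁=25
x̄₂=35.667, s₂=6.560, n₂=21
s_p² = [24·6.204² + 20·6.560²]/44 = 40.5552
SE = √(s_p²·(1/25+1/21)) = 1.8850
t = (36.360−35.667)/1.8850 = 0.3678
df = 44

test statistic = 0.368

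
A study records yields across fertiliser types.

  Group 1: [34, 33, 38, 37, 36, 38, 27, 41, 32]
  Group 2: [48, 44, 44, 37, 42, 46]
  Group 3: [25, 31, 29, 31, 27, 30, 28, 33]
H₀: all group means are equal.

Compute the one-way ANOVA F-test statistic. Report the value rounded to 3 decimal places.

Group means [35.11, 43.50, 29.25], grand mean 35.261
SSB = Σnᵢ(x̄ᵢ−x̄)² = 696.546; SSW = ΣΣ(x−x̄ᵢ)² = 253.889
MSB = 696.546/2 = 348.2729; MSW = 253.889/20 = 12.6944
F = MSB/MSW = 27.4351
df = (2, 20)

test statistic = 27.435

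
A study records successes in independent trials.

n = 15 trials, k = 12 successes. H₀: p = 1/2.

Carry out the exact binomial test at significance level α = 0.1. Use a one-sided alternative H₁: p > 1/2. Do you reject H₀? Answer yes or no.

Exact binomial: n=15, k=12, p₀=1/2=0.5000
P(X≥12) from Σ C(n,i)·p₀^i·(1−p₀)^(n−i)
p-value (one-sided, H₁ greater) = 0.01758
At α=0.1: p < α → reject H₀

reject H₀: yes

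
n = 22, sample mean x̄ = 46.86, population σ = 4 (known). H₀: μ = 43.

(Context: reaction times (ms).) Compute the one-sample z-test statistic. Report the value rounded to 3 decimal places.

test statistic = 4.526

SE = σ/√n = 4/√22 = 0.8528
z = (x̄−μ₀)/SE = (46.86−43)/0.8528 = 4.5263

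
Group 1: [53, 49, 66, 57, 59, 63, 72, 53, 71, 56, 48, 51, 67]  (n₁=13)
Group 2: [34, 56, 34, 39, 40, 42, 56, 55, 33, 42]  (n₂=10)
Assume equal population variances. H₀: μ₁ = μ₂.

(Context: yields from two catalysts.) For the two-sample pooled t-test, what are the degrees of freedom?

degrees of freedom = 21

df = n₁ + n₂ − 2 = 13 + 10 − 2 = 21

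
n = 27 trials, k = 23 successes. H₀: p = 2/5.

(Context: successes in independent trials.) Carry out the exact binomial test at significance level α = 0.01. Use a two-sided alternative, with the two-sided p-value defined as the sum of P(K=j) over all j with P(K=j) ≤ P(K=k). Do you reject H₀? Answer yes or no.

reject H₀: yes

Exact binomial: n=27, k=23, p₀=2/5=0.4000
P(X=j) = C(n,j)·p₀^j·(1−p₀)^(n−j); p = Σ P(X=j) over j with P(X=j) ≤ P(X=23)
p-value (two-sided) = 0.00000
At α=0.01: p < α → reject H₀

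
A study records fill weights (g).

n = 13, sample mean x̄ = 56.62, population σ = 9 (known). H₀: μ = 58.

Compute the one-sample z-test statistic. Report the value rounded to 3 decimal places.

test statistic = -0.553

SE = σ/√n = 9/√13 = 2.4962
z = (x̄−μ₀)/SE = (56.62−58)/2.4962 = -0.5529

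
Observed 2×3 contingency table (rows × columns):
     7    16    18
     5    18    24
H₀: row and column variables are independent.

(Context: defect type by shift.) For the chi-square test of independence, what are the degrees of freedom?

df = (r−1)(c−1) = (2−1)·(3−1) = 2

degrees of freedom = 2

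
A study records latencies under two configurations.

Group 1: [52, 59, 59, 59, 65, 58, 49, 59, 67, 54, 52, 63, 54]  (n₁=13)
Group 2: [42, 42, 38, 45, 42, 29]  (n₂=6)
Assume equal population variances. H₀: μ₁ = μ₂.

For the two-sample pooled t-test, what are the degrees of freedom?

degrees of freedom = 17

df = n₁ + n₂ − 2 = 13 + 6 − 2 = 17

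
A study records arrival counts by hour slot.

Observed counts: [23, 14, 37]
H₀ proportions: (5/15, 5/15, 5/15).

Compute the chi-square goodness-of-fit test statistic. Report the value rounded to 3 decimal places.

n = 74; E_i = n·p_i = [24.67, 24.67, 24.67]
χ² = (23−24.67)²/24.67 + (14−24.67)²/24.67 + (37−24.67)²/24.67 = 10.8919
df = 2

test statistic = 10.892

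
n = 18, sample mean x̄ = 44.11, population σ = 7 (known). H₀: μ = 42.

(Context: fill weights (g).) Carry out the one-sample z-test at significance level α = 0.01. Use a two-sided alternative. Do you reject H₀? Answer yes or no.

reject H₀: no

SE = σ/√n = 7/√18 = 1.6499
z = (x̄−μ₀)/SE = (44.11−42)/1.6499 = 1.2789
p-value (two-sided) = 0.20095
At α=0.01: p ≥ α → fail to reject H₀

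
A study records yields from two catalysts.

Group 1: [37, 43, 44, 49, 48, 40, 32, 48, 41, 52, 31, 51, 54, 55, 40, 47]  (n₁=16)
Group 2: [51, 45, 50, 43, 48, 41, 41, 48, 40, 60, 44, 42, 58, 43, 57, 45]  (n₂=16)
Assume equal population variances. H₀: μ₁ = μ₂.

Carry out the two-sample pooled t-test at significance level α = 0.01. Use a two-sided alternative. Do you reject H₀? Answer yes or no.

reject H₀: no

x̄₁=44.500, s₁=7.303, n₁=16
x̄₂=47.250, s₂=6.382, n₂=16
s_p² = [15·7.303² + 15·6.382²]/30 = 47.0333
SE = √(s_p²·(1/16+1/16)) = 2.4247
t = (44.500−47.250)/2.4247 = -1.1342
df = 30
p-value (two-sided) = 0.26571
At α=0.01: p ≥ α → fail to reject H₀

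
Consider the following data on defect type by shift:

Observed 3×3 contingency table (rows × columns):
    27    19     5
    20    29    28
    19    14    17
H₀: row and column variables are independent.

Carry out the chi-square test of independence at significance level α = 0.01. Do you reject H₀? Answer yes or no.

reject H₀: yes

Row totals [51, 77, 50], col totals [66, 62, 50], n=178
χ² = (27−18.91)²/18.91 + (19−17.76)²/17.76 + (5−14.33)²/14.33 + (20−28.55)²/28.55 + (29−26.82)²/26.82 + (28−21.63)²/21.63 + (19−18.54)²/18.54 + (14−17.42)²/17.42 + (17−14.04)²/14.04 = 15.5354
df = 4
p-value (upper-tail) = 0.00371
At α=0.01: p < α → reject H₀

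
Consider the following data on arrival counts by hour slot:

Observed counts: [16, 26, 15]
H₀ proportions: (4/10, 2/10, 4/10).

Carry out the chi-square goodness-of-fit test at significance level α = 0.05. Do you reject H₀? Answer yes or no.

n = 57; E_i = n·p_i = [22.80, 11.40, 22.80]
χ² = (16−22.80)²/22.80 + (26−11.40)²/11.40 + (15−22.80)²/22.80 = 23.3947
df = 2
p-value (upper-tail) = 0.00001
At α=0.05: p < α → reject H₀

reject H₀: yes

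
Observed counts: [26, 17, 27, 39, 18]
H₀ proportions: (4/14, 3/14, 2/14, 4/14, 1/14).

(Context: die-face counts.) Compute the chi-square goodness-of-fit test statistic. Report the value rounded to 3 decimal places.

test statistic = 20.064

n = 127; E_i = n·p_i = [36.29, 27.21, 18.14, 36.29, 9.07]
χ² = (26−36.29)²/36.29 + (17−27.21)²/27.21 + (27−18.14)²/18.14 + (39−36.29)²/36.29 + (18−9.07)²/9.07 = 20.0643
df = 4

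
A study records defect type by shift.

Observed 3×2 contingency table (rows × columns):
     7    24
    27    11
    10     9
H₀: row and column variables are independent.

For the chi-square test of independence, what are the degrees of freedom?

df = (r−1)(c−1) = (3−1)·(2−1) = 2

degrees of freedom = 2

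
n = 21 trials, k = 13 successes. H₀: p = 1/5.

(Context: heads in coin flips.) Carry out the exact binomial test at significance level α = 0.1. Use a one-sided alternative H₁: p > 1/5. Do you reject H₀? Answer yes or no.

Exact binomial: n=21, k=13, p₀=1/5=0.2000
P(X≥13) from Σ C(n,i)·p₀^i·(1−p₀)^(n−i)
p-value (one-sided, H₁ greater) = 0.00003
At α=0.1: p < α → reject H₀

reject H₀: yes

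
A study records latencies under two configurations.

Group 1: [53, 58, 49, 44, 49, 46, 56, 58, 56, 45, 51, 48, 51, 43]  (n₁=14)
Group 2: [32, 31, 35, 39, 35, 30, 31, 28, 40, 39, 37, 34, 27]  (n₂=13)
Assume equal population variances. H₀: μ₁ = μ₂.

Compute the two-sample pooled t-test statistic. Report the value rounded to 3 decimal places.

test statistic = 9.234

x̄₁=50.500, s₁=5.110, n₁=14
x̄₂=33.692, s₂=4.270, n₂=13
s_p² = [13·5.110² + 12·4.270²]/25 = 22.3308
SE = √(s_p²·(1/14+1/13)) = 1.8201
t = (50.500−33.692)/1.8201 = 9.2344
df = 25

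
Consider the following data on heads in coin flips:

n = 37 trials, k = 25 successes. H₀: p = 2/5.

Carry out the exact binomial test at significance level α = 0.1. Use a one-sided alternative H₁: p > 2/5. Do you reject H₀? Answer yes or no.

Exact binomial: n=37, k=25, p₀=2/5=0.4000
P(X≥25) from Σ C(n,i)·p₀^i·(1−p₀)^(n−i)
p-value (one-sided, H₁ greater) = 0.00064
At α=0.1: p < α → reject H₀

reject H₀: yes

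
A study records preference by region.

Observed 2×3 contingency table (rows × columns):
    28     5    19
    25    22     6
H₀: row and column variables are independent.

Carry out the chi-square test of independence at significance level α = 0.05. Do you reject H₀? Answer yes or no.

reject H₀: yes

Row totals [52, 53], col totals [53, 27, 25], n=105
χ² = (28−26.25)²/26.25 + (5−13.37)²/13.37 + (19−12.38)²/12.38 + (25−26.75)²/26.75 + (22−13.63)²/13.63 + (6−12.62)²/12.62 = 17.6256
df = 2
p-value (upper-tail) = 0.00015
At α=0.05: p < α → reject H₀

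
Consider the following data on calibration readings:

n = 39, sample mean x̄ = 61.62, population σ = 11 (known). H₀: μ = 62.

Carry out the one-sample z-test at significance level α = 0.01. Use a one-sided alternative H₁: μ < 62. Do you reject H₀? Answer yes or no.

reject H₀: no

SE = σ/√n = 11/√39 = 1.7614
z = (x̄−μ₀)/SE = (61.62−62)/1.7614 = -0.2157
p-value (one-sided, H₁ less) = 0.41460
At α=0.01: p ≥ α → fail to reject H₀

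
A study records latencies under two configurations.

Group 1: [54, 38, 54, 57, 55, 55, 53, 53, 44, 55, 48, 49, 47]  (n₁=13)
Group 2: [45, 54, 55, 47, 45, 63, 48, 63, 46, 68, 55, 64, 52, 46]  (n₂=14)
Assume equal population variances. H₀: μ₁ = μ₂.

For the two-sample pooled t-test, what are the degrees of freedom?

df = n₁ + n₂ − 2 = 13 + 14 − 2 = 25

degrees of freedom = 25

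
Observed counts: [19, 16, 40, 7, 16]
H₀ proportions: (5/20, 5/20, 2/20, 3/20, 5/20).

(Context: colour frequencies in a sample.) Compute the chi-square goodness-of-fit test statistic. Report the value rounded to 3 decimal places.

test statistic = 104.231

n = 98; E_i = n·p_i = [24.50, 24.50, 9.80, 14.70, 24.50]
χ² = (19−24.50)²/24.50 + (16−24.50)²/24.50 + (40−9.80)²/9.80 + (7−14.70)²/14.70 + (16−24.50)²/24.50 = 104.2313
df = 4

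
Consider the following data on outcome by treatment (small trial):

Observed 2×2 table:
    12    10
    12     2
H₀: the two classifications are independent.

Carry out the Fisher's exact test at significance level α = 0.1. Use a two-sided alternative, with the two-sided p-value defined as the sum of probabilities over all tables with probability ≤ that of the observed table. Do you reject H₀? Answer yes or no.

reject H₀: yes

Margins: r₁=22, r₂=14, c₁=24, c₂=12, n=36
p_obs = C(22,12)·C(14,12)/C(36,24); sum pmf over tables with pmf ≤ p_obs
p-value (two-sided) = 0.07562
At α=0.1: p < α → reject H₀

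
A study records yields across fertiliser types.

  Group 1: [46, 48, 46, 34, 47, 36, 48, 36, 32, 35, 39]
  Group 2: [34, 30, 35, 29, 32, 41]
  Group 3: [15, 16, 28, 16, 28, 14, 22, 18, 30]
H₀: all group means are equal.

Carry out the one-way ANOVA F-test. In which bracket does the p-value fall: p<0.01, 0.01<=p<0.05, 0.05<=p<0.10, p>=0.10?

p-value bracket: p<0.01

Group means [40.64, 33.50, 20.78], grand mean 32.115
SSB = Σnᵢ(x̄ᵢ−x̄)² = 1967.053; SSW = ΣΣ(x−x̄ᵢ)² = 819.601
MSB = 1967.053/2 = 983.5264; MSW = 819.601/23 = 35.6348
F = MSB/MSW = 27.6001
df = (2, 23)
p-value (upper-tail) = 0.00000
→ bracket: p<0.01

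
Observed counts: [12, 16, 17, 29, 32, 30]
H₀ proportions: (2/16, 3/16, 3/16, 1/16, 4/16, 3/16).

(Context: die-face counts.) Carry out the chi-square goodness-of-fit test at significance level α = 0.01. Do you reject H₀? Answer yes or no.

n = 136; E_i = n·p_i = [17.00, 25.50, 25.50, 8.50, 34.00, 25.50]
χ² = (12−17.00)²/17.00 + (16−25.50)²/25.50 + (17−25.50)²/25.50 + (29−8.50)²/8.50 + (32−34.00)²/34.00 + (30−25.50)²/25.50 = 58.1961
df = 5
p-value (upper-tail) = 0.00000
At α=0.01: p < α → reject H₀

reject H₀: yes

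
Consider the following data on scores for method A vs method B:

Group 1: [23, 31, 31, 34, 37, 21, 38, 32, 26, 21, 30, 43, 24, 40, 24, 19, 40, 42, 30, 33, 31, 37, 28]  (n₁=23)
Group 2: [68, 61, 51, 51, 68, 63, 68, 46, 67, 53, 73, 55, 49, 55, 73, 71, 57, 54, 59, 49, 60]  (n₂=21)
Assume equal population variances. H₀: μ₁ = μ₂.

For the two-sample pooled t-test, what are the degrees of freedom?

degrees of freedom = 42

df = n₁ + n₂ − 2 = 23 + 21 − 2 = 42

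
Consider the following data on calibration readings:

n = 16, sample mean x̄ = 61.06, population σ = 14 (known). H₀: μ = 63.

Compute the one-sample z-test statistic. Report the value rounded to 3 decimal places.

SE = σ/√n = 14/√16 = 3.5000
z = (x̄−μ₀)/SE = (61.06−63)/3.5000 = -0.5543

test statistic = -0.554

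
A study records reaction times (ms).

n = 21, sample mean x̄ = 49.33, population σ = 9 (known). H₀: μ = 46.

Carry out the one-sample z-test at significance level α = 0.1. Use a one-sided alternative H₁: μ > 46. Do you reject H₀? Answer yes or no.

reject H₀: yes

SE = σ/√n = 9/√21 = 1.9640
z = (x̄−μ₀)/SE = (49.33−46)/1.9640 = 1.6956
p-value (one-sided, H₁ greater) = 0.04499
At α=0.1: p < α → reject H₀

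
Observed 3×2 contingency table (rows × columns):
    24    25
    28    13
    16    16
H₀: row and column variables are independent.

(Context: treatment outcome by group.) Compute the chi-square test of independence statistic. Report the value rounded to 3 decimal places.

Row totals [49, 41, 32], col totals [68, 54], n=122
χ² = (24−27.31)²/27.31 + (25−21.69)²/21.69 + (28−22.85)²/22.85 + (13−18.15)²/18.15 + (16−17.84)²/17.84 + (16−14.16)²/14.16 = 3.9537
df = 2

test statistic = 3.954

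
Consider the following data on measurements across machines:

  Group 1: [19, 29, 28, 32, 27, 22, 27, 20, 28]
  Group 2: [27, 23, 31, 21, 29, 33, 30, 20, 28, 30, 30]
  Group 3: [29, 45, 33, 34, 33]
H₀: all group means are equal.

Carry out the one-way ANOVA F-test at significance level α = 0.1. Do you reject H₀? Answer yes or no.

Group means [25.78, 27.45, 34.80], grand mean 28.320
SSB = Σnᵢ(x̄ᵢ−x̄)² = 276.357; SSW = ΣΣ(x−x̄ᵢ)² = 483.083
MSB = 276.357/2 = 138.1786; MSW = 483.083/22 = 21.9583
F = MSB/MSW = 6.2928
df = (2, 22)
p-value (upper-tail) = 0.00690
At α=0.1: p < α → reject H₀

reject H₀: yes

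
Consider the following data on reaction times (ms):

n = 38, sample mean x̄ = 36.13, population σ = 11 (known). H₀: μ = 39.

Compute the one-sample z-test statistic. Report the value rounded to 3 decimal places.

test statistic = -1.608

SE = σ/√n = 11/√38 = 1.7844
z = (x̄−μ₀)/SE = (36.13−39)/1.7844 = -1.6084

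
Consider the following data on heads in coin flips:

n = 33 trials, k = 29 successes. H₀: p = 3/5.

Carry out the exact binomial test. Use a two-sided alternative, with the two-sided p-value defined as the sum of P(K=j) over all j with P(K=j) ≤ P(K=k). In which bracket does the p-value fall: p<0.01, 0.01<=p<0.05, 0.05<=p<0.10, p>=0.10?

Exact binomial: n=33, k=29, p₀=3/5=0.6000
P(X=j) = C(n,j)·p₀^j·(1−p₀)^(n−j); p = Σ P(X=j) over j with P(X=j) ≤ P(X=29)
p-value (two-sided) = 0.00062
→ bracket: p<0.01

p-value bracket: p<0.01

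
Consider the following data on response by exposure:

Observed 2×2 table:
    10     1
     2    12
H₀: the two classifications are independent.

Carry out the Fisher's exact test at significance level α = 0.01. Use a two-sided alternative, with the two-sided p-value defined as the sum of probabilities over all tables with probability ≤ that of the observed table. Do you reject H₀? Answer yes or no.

reject H₀: yes

Margins: r₁=11, r₂=14, c₁=12, c₂=13, n=25
p_obs = C(11,10)·C(14,2)/C(25,12); sum pmf over tables with pmf ≤ p_obs
p-value (two-sided) = 0.00021
At α=0.01: p < α → reject H₀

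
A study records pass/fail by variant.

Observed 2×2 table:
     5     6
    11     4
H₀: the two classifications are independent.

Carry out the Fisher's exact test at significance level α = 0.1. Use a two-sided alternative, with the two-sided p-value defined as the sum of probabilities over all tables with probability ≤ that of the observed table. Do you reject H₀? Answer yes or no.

reject H₀: no

Margins: r₁=11, r₂=15, c₁=16, c₂=10, n=26
p_obs = C(11,5)·C(15,11)/C(26,16); sum pmf over tables with pmf ≤ p_obs
p-value (two-sided) = 0.22797
At α=0.1: p ≥ α → fail to reject H₀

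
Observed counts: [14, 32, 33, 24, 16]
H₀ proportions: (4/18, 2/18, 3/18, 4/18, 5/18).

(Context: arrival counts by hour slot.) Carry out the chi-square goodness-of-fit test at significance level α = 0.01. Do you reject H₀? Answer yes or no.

reject H₀: yes

n = 119; E_i = n·p_i = [26.44, 13.22, 19.83, 26.44, 33.06]
χ² = (14−26.44)²/26.44 + (32−13.22)²/13.22 + (33−19.83)²/19.83 + (24−26.44)²/26.44 + (16−33.06)²/33.06 = 50.2908
df = 4
p-value (upper-tail) = 0.00000
At α=0.01: p < α → reject H₀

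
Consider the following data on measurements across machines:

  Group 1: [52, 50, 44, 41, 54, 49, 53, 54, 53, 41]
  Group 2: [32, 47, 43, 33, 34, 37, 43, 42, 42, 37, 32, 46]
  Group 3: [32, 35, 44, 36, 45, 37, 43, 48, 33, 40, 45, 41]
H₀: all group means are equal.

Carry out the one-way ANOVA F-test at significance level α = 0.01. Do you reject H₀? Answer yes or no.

reject H₀: yes

Group means [49.10, 39.00, 39.92], grand mean 42.294
SSB = Σnᵢ(x̄ᵢ−x̄)² = 661.242; SSW = ΣΣ(x−x̄ᵢ)² = 877.817
MSB = 661.242/2 = 330.6211; MSW = 877.817/31 = 28.3167
F = MSB/MSW = 11.6758
df = (2, 31)
p-value (upper-tail) = 0.00017
At α=0.01: p < α → reject H₀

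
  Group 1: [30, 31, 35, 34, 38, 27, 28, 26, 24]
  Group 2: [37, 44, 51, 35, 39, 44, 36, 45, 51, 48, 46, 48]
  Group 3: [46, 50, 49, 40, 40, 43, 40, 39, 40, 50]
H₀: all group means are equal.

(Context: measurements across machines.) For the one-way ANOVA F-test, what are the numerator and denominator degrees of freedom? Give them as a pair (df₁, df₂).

k = 3 groups, N = 31 total
df = (k−1, N−k) = (3−1, 31−3) = (2, 28)

degrees of freedom = [2, 28]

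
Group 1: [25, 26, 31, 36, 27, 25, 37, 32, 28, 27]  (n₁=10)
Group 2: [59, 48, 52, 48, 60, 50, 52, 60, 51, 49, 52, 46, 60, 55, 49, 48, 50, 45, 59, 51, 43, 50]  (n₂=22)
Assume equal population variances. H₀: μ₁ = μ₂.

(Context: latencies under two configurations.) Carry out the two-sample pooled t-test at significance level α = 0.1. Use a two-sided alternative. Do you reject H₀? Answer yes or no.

reject H₀: yes

x̄₁=29.400, s₁=4.402, n₁=10
x̄₂=51.682, s₂=5.084, n₂=22
s_p² = [9·4.402² + 21·5.084²]/30 = 23.9058
SE = √(s_p²·(1/10+1/22)) = 1.8647
t = (29.400−51.682)/1.8647 = -11.9491
df = 30
p-value (two-sided) = 0.00000
At α=0.1: p < α → reject H₀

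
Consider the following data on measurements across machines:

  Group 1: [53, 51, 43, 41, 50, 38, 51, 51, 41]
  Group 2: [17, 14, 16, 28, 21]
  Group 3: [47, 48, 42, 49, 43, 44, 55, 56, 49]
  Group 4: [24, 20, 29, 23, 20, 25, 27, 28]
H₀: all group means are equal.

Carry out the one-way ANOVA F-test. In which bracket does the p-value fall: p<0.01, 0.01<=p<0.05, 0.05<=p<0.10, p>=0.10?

Group means [46.56, 19.20, 48.11, 24.50], grand mean 36.903
SSB = Σnᵢ(x̄ᵢ−x̄)² = 4766.799; SSW = ΣΣ(x−x̄ᵢ)² = 657.911
MSB = 4766.799/3 = 1588.9329; MSW = 657.911/27 = 24.3671
F = MSB/MSW = 65.2082
df = (3, 27)
p-value (upper-tail) = 0.00000
→ bracket: p<0.01

p-value bracket: p<0.01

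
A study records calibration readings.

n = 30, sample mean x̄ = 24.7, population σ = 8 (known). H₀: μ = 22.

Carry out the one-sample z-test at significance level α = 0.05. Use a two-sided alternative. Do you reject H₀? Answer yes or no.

SE = σ/√n = 8/√30 = 1.4606
z = (x̄−μ₀)/SE = (24.7−22)/1.4606 = 1.8486
p-value (two-sided) = 0.06452
At α=0.05: p ≥ α → fail to reject H₀

reject H₀: no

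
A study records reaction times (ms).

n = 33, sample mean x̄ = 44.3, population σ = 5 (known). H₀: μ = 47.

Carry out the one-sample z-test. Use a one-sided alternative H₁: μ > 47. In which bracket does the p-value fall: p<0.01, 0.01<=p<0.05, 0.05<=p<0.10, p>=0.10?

SE = σ/√n = 5/√33 = 0.8704
z = (x̄−μ₀)/SE = (44.3−47)/0.8704 = -3.1021
p-value (one-sided, H₁ greater) = 0.99904
→ bracket: p>=0.10

p-value bracket: p>=0.10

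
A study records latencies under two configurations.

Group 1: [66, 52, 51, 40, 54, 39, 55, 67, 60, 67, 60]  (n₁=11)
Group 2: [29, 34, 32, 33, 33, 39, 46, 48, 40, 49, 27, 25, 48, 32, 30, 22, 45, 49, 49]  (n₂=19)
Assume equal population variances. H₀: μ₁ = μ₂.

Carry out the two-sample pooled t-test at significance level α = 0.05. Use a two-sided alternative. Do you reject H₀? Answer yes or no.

x̄₁=55.545, s₁=9.812, n₁=11
x̄₂=37.368, s₂=9.136, n₂=19
s_p² = [10·9.812² + 18·9.136²]/28 = 88.0410
SE = √(s_p²·(1/11+1/19)) = 3.5549
t = (55.545−37.368)/3.5549 = 5.1132
df = 28
p-value (two-sided) = 0.00002
At α=0.05: p < α → reject H₀

reject H₀: yes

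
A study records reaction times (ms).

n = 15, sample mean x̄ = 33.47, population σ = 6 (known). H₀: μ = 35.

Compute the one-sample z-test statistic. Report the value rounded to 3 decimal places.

SE = σ/√n = 6/√15 = 1.5492
z = (x̄−μ₀)/SE = (33.47−35)/1.5492 = -0.9876

test statistic = -0.988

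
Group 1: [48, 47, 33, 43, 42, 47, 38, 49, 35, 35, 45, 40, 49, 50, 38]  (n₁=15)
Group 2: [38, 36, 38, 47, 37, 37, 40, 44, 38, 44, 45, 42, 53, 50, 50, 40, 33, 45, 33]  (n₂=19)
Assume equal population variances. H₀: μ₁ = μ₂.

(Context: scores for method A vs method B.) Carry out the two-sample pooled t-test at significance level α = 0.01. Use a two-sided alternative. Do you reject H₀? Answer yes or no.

reject H₀: no

x̄₁=42.600, s₁=5.779, n₁=15
x̄₂=41.579, s₂=5.777, n₂=19
s_p² = [14·5.779² + 18·5.777²]/32 = 33.3822
SE = √(s_p²·(1/15+1/19)) = 1.9956
t = (42.600−41.579)/1.9956 = 0.5117
df = 32
p-value (two-sided) = 0.61241
At α=0.01: p ≥ α → fail to reject H₀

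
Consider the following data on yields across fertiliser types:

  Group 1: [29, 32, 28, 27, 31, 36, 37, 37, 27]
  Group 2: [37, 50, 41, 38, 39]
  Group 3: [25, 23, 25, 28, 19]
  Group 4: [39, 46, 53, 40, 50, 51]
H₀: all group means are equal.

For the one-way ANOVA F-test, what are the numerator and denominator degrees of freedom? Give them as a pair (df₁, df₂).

degrees of freedom = [3, 21]

k = 4 groups, N = 25 total
df = (k−1, N−k) = (4−1, 25−4) = (3, 21)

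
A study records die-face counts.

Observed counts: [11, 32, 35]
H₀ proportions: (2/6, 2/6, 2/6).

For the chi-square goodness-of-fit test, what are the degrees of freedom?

degrees of freedom = 2

df = k − 1 = 3 − 1 = 2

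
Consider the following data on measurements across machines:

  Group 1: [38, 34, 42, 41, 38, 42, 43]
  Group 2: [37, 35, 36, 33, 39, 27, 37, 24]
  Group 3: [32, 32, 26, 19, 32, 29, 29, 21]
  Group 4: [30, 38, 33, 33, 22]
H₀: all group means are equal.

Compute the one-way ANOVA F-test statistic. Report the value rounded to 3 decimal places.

test statistic = 7.964

Group means [39.71, 33.50, 27.50, 31.20], grand mean 32.929
SSB = Σnᵢ(x̄ᵢ−x̄)² = 575.629; SSW = ΣΣ(x−x̄ᵢ)² = 578.229
MSB = 575.629/3 = 191.8762; MSW = 578.229/24 = 24.0929
F = MSB/MSW = 7.9640
df = (3, 24)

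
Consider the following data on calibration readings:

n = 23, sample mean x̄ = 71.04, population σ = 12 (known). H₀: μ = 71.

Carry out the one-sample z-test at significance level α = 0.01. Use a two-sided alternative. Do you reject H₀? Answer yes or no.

SE = σ/√n = 12/√23 = 2.5022
z = (x̄−μ₀)/SE = (71.04−71)/2.5022 = 0.0160
p-value (two-sided) = 0.98725
At α=0.01: p ≥ α → fail to reject H₀

reject H₀: no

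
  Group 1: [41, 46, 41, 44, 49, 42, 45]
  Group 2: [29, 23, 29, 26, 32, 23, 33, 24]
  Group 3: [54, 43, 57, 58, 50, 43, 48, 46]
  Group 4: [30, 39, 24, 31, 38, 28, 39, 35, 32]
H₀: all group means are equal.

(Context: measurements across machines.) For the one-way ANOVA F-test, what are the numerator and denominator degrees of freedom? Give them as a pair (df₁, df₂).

degrees of freedom = [3, 28]

k = 4 groups, N = 32 total
df = (k−1, N−k) = (4−1, 32−4) = (3, 28)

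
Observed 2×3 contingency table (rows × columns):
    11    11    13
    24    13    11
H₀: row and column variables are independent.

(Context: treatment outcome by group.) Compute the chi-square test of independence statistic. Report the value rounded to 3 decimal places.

test statistic = 3.204

Row totals [35, 48], col totals [35, 24, 24], n=83
χ² = (11−14.76)²/14.76 + (11−10.12)²/10.12 + (13−10.12)²/10.12 + (24−20.24)²/20.24 + (13−13.88)²/13.88 + (11−13.88)²/13.88 = 3.2044
df = 2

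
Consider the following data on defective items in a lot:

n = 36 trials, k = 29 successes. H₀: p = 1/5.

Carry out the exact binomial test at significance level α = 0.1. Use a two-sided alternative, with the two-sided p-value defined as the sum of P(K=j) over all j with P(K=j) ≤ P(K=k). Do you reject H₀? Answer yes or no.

reject H₀: yes

Exact binomial: n=36, k=29, p₀=1/5=0.2000
P(X=j) = C(n,j)·p₀^j·(1−p₀)^(n−j); p = Σ P(X=j) over j with P(X=j) ≤ P(X=29)
p-value (two-sided) = 0.00000
At α=0.1: p < α → reject H₀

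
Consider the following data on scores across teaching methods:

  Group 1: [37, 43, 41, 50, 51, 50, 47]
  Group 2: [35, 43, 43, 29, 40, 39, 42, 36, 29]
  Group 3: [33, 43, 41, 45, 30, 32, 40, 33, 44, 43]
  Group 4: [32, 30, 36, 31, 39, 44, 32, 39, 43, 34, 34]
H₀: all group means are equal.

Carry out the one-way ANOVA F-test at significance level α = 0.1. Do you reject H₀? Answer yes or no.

Group means [45.57, 37.33, 38.40, 35.82], grand mean 38.730
SSB = Σnᵢ(x̄ᵢ−x̄)² = 439.547; SSW = ΣΣ(x−x̄ᵢ)² = 941.751
MSB = 439.547/3 = 146.5155; MSW = 941.751/33 = 28.5379
F = MSB/MSW = 5.1341
df = (3, 33)
p-value (upper-tail) = 0.00503
At α=0.1: p < α → reject H₀

reject H₀: yes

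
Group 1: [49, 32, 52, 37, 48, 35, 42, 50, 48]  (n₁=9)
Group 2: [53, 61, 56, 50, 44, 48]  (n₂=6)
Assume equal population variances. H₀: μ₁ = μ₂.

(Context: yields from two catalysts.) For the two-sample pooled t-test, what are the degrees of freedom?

degrees of freedom = 13

df = n₁ + n₂ − 2 = 9 + 6 − 2 = 13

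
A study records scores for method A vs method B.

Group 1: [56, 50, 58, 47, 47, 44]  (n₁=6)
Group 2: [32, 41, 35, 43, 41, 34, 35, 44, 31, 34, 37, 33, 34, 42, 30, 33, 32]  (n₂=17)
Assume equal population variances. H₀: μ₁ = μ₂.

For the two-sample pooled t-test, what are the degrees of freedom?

degrees of freedom = 21

df = n₁ + n₂ − 2 = 6 + 17 − 2 = 21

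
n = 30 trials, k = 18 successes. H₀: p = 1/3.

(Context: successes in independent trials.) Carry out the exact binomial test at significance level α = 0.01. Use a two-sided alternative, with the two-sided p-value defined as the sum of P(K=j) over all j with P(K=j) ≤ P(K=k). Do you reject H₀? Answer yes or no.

Exact binomial: n=30, k=18, p₀=1/3=0.3333
P(X=j) = C(n,j)·p₀^j·(1−p₀)^(n−j); p = Σ P(X=j) over j with P(X=j) ≤ P(X=18)
p-value (two-sided) = 0.00311
At α=0.01: p < α → reject H₀

reject H₀: yes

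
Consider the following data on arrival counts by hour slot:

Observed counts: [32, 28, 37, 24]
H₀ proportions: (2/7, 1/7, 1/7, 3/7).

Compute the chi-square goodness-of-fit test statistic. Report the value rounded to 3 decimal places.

test statistic = 44.281

n = 121; E_i = n·p_i = [34.57, 17.29, 17.29, 51.86]
χ² = (32−34.57)²/34.57 + (28−17.29)²/17.29 + (37−17.29)²/17.29 + (24−51.86)²/51.86 = 44.2810
df = 3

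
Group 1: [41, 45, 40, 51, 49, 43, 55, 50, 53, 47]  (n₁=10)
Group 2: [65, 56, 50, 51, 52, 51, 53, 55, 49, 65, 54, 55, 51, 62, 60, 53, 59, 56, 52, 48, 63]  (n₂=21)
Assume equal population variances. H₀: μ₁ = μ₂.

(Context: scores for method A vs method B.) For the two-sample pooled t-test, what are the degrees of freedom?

degrees of freedom = 29

df = n₁ + n₂ − 2 = 10 + 21 − 2 = 29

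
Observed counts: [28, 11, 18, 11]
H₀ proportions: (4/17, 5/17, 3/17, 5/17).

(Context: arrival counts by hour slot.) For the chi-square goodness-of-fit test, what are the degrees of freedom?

degrees of freedom = 3

df = k − 1 = 4 − 1 = 3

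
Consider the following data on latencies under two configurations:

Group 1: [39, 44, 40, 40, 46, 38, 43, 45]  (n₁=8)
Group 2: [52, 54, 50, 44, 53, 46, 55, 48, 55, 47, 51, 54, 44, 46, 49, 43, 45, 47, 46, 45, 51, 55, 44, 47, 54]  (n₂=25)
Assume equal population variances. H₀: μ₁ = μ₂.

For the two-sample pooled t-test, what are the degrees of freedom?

degrees of freedom = 31

df = n₁ + n₂ − 2 = 8 + 25 − 2 = 31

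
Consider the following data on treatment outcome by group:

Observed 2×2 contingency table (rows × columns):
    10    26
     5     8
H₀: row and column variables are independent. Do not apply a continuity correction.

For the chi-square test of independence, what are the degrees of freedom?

df = (r−1)(c−1) = (2−1)·(2−1) = 1

degrees of freedom = 1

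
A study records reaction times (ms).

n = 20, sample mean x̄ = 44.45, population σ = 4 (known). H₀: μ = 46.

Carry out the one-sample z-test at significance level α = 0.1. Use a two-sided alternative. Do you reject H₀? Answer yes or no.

reject H₀: yes

SE = σ/√n = 4/√20 = 0.8944
z = (x̄−μ₀)/SE = (44.45−46)/0.8944 = -1.7330
p-value (two-sided) = 0.08310
At α=0.1: p < α → reject H₀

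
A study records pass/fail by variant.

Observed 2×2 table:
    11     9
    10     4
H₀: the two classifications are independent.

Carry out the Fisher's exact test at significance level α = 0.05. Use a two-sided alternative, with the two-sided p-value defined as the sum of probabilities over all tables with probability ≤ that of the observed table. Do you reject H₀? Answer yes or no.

Margins: r₁=20, r₂=14, c₁=21, c₂=13, n=34
p_obs = C(20,11)·C(14,10)/C(34,21); sum pmf over tables with pmf ≤ p_obs
p-value (two-sided) = 0.47738
At α=0.05: p ≥ α → fail to reject H₀

reject H₀: no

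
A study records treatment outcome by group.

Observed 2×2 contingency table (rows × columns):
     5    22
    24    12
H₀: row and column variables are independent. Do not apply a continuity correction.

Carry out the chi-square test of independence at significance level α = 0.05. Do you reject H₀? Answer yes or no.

Row totals [27, 36], col totals [29, 34], n=63
χ² = (5−12.43)²/12.43 + (22−14.57)²/14.57 + (24−16.57)²/16.57 + (12−19.43)²/19.43 = 14.3976
df = 1
p-value (upper-tail) = 0.00015
At α=0.05: p < α → reject H₀

reject H₀: yes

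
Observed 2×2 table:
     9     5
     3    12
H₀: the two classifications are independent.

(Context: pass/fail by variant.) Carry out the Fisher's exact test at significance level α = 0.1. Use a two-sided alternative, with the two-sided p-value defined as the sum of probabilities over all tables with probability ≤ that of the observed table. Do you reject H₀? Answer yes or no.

Margins: r₁=14, r₂=15, c₁=12, c₂=17, n=29
p_obs = C(14,9)·C(15,3)/C(29,12); sum pmf over tables with pmf ≤ p_obs
p-value (two-sided) = 0.02533
At α=0.1: p < α → reject H₀

reject H₀: yes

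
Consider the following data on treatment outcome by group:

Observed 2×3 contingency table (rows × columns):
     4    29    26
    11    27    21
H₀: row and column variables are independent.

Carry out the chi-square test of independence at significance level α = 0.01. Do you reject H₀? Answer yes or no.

Row totals [59, 59], col totals [15, 56, 47], n=118
χ² = (4−7.50)²/7.50 + (29−28.00)²/28.00 + (26−23.50)²/23.50 + (11−7.50)²/7.50 + (27−28.00)²/28.00 + (21−23.50)²/23.50 = 3.8700
df = 2
p-value (upper-tail) = 0.14442
At α=0.01: p ≥ α → fail to reject H₀

reject H₀: no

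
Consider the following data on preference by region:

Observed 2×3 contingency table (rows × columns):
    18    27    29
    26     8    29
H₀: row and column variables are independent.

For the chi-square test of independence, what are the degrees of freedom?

df = (r−1)(c−1) = (2−1)·(3−1) = 2

degrees of freedom = 2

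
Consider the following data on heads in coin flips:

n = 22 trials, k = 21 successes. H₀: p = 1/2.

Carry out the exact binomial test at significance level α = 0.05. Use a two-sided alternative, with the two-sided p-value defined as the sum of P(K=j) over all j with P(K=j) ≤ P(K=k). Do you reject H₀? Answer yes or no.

Exact binomial: n=22, k=21, p₀=1/2=0.5000
P(X=j) = C(n,j)·p₀^j·(1−p₀)^(n−j); p = Σ P(X=j) over j with P(X=j) ≤ P(X=21)
p-value (two-sided) = 0.00001
At α=0.05: p < α → reject H₀

reject H₀: yes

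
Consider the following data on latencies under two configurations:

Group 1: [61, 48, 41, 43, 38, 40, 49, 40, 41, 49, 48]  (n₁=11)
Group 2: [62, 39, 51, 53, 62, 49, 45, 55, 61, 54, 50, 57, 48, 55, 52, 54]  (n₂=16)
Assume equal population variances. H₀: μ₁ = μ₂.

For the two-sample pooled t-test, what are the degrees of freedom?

df = n₁ + n₂ − 2 = 11 + 16 − 2 = 25

degrees of freedom = 25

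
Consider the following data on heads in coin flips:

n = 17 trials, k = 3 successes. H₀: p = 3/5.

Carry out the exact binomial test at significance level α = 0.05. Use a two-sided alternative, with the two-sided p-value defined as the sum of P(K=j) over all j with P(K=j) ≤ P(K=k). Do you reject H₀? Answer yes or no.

Exact binomial: n=17, k=3, p₀=3/5=0.6000
P(X=j) = C(n,j)·p₀^j·(1−p₀)^(n−j); p = Σ P(X=j) over j with P(X=j) ≤ P(X=3)
p-value (two-sided) = 0.00062
At α=0.05: p < α → reject H₀

reject H₀: yes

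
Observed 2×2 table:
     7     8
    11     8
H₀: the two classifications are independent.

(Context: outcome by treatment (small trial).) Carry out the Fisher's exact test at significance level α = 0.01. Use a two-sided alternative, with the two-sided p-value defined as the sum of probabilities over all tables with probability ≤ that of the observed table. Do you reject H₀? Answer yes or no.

reject H₀: no

Margins: r₁=15, r₂=19, c₁=18, c₂=16, n=34
p_obs = C(15,7)·C(19,11)/C(34,18); sum pmf over tables with pmf ≤ p_obs
p-value (two-sided) = 0.73028
At α=0.01: p ≥ α → fail to reject H₀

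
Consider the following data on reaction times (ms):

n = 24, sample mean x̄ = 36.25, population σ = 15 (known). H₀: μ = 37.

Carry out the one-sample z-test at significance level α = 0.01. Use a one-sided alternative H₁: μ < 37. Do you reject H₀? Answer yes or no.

SE = σ/√n = 15/√24 = 3.0619
z = (x̄−μ₀)/SE = (36.25−37)/3.0619 = -0.2449
p-value (one-sided, H₁ less) = 0.40325
At α=0.01: p ≥ α → fail to reject H₀

reject H₀: no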